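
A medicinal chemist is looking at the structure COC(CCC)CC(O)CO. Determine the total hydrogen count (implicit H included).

Walk through each heavy atom and fill implicit hydrogens from standard valence (C 4, N 3, O 2, S 2, halogen 1):
  atom 1: C, bond orders sum to 1 (valence 4) → 3 H
  atom 2: O, bond orders sum to 2 (valence 2) → 0 H
  atom 3: C, bond orders sum to 3 (valence 4) → 1 H
  atom 4: C, bond orders sum to 2 (valence 4) → 2 H
  atom 5: C, bond orders sum to 2 (valence 4) → 2 H
  atom 6: C, bond orders sum to 1 (valence 4) → 3 H
  atom 7: C, bond orders sum to 2 (valence 4) → 2 H
  atom 8: C, bond orders sum to 3 (valence 4) → 1 H
  atom 9: O, bond orders sum to 1 (valence 2) → 1 H
  atom 10: C, bond orders sum to 2 (valence 4) → 2 H
  atom 11: O, bond orders sum to 1 (valence 2) → 1 H
Total hydrogens: 18.

18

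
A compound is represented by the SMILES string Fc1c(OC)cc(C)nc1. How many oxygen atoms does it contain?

1

Scan the SMILES for O atoms (remember two-letter symbols like Cl and Br are single atoms).
Oxygen count: 1.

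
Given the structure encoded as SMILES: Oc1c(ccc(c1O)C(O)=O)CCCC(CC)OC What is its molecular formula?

Walk through each heavy atom and fill implicit hydrogens from standard valence (C 4, N 3, O 2, S 2, halogen 1); for lowercase aromatic atoms, an aromatic c carries 1 H when it has two neighbours and 0 H with three, and aromatic n carries 0 H:
  atom 1: O, bond orders sum to 1 (valence 2) → 1 H
  atom 2: aromatic c, 3 neighbours → 0 H
  atom 3: aromatic c, 3 neighbours → 0 H
  atom 4: aromatic c, 2 neighbours → 1 H
  atom 5: aromatic c, 2 neighbours → 1 H
  atom 6: aromatic c, 3 neighbours → 0 H
  atom 7: aromatic c, 3 neighbours → 0 H
  atom 8: O, bond orders sum to 1 (valence 2) → 1 H
  atom 9: C, bond orders sum to 4 (valence 4) → 0 H
  atom 10: O, bond orders sum to 1 (valence 2) → 1 H
  atom 11: O, bond orders sum to 2 (valence 2) → 0 H
  atom 12: C, bond orders sum to 2 (valence 4) → 2 H
  atom 13: C, bond orders sum to 2 (valence 4) → 2 H
  atom 14: C, bond orders sum to 2 (valence 4) → 2 H
  atom 15: C, bond orders sum to 3 (valence 4) → 1 H
  atom 16: C, bond orders sum to 2 (valence 4) → 2 H
  atom 17: C, bond orders sum to 1 (valence 4) → 3 H
  atom 18: O, bond orders sum to 2 (valence 2) → 0 H
  atom 19: C, bond orders sum to 1 (valence 4) → 3 H
Totals → C:14, H:20, O:5.
In Hill order: C14H20O5.

C14H20O5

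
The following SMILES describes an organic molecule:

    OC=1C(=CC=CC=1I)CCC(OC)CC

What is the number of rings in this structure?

1

In SMILES, each pair of matching ring-closure digits denotes one ring-closing bond; the number of such bonds equals the number of independent rings.
Ring-closure bonds here: 1.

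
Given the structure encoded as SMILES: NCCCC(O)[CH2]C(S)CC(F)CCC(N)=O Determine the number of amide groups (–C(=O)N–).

1

The amide motif appears at heavy-atom position 15 in the SMILES.
Other groups present: 1 hydroxyl, 1 primary amine, 1 thiol.
Amide count: 1.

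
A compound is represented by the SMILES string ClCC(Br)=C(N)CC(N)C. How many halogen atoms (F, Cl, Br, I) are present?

2

Halogen atoms appear at heavy-atom positions 1, 4 (1×Br, 1×Cl).
Other groups present: 1 alkene, 2 primary amine.
Halogen count: 2.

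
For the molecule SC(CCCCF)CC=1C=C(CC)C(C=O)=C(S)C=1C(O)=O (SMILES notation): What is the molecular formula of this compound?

C16H21FO3S2

Walk through each heavy atom and fill implicit hydrogens from standard valence (C 4, N 3, O 2, S 2, halogen 1):
  atom 1: S, bond orders sum to 1 (valence 2) → 1 H
  atom 2: C, bond orders sum to 3 (valence 4) → 1 H
  atom 3: C, bond orders sum to 2 (valence 4) → 2 H
  atom 4: C, bond orders sum to 2 (valence 4) → 2 H
  atom 5: C, bond orders sum to 2 (valence 4) → 2 H
  atom 6: C, bond orders sum to 2 (valence 4) → 2 H
  atom 7: F (halogen, monovalent) → 0 H
  atom 8: C, bond orders sum to 2 (valence 4) → 2 H
  atom 9: C, bond orders sum to 4 (valence 4) → 0 H
  atom 10: C, bond orders sum to 3 (valence 4) → 1 H
  atom 11: C, bond orders sum to 4 (valence 4) → 0 H
  atom 12: C, bond orders sum to 2 (valence 4) → 2 H
  atom 13: C, bond orders sum to 1 (valence 4) → 3 H
  atom 14: C, bond orders sum to 4 (valence 4) → 0 H
  atom 15: C, bond orders sum to 3 (valence 4) → 1 H
  atom 16: O, bond orders sum to 2 (valence 2) → 0 H
  atom 17: C, bond orders sum to 4 (valence 4) → 0 H
  atom 18: S, bond orders sum to 1 (valence 2) → 1 H
  atom 19: C, bond orders sum to 4 (valence 4) → 0 H
  atom 20: C, bond orders sum to 4 (valence 4) → 0 H
  atom 21: O, bond orders sum to 1 (valence 2) → 1 H
  atom 22: O, bond orders sum to 2 (valence 2) → 0 H
Totals → C:16, H:21, F:1, O:3, S:2.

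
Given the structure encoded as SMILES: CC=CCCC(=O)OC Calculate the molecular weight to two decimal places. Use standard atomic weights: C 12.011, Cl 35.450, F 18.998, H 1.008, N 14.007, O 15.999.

128.17 g/mol

First, the molecular formula is C7H12O2 (counting implicit H from valence).
  C: 7 × 12.011 = 84.077
  H: 12 × 1.008 = 12.096
  O: 2 × 15.999 = 31.998
Sum: 7×12.011 + 12×1.008 + 2×15.999 = 128.171 → 128.17 g/mol.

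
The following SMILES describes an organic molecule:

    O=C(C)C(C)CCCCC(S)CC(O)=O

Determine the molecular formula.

C11H20O3S

Walk through each heavy atom and fill implicit hydrogens from standard valence (C 4, N 3, O 2, S 2, halogen 1):
  atom 1: O, bond orders sum to 2 (valence 2) → 0 H
  atom 2: C, bond orders sum to 4 (valence 4) → 0 H
  atom 3: C, bond orders sum to 1 (valence 4) → 3 H
  atom 4: C, bond orders sum to 3 (valence 4) → 1 H
  atom 5: C, bond orders sum to 1 (valence 4) → 3 H
  atom 6: C, bond orders sum to 2 (valence 4) → 2 H
  atom 7: C, bond orders sum to 2 (valence 4) → 2 H
  atom 8: C, bond orders sum to 2 (valence 4) → 2 H
  atom 9: C, bond orders sum to 2 (valence 4) → 2 H
  atom 10: C, bond orders sum to 3 (valence 4) → 1 H
  atom 11: S, bond orders sum to 1 (valence 2) → 1 H
  atom 12: C, bond orders sum to 2 (valence 4) → 2 H
  atom 13: C, bond orders sum to 4 (valence 4) → 0 H
  atom 14: O, bond orders sum to 1 (valence 2) → 1 H
  atom 15: O, bond orders sum to 2 (valence 2) → 0 H
Totals → C:11, H:20, O:3, S:1.
In Hill order: C11H20O3S.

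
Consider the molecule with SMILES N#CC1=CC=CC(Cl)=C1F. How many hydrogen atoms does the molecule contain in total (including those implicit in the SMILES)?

Walk through each heavy atom and fill implicit hydrogens from standard valence (C 4, N 3, O 2, S 2, halogen 1):
  atom 1: N, bond orders sum to 3 (valence 3) → 0 H
  atom 2: C, bond orders sum to 4 (valence 4) → 0 H
  atom 3: C, bond orders sum to 4 (valence 4) → 0 H
  atom 4: C, bond orders sum to 3 (valence 4) → 1 H
  atom 5: C, bond orders sum to 3 (valence 4) → 1 H
  atom 6: C, bond orders sum to 3 (valence 4) → 1 H
  atom 7: C, bond orders sum to 4 (valence 4) → 0 H
  atom 8: Cl (halogen, monovalent) → 0 H
  atom 9: C, bond orders sum to 4 (valence 4) → 0 H
  atom 10: F (halogen, monovalent) → 0 H
Total hydrogens: 3.

3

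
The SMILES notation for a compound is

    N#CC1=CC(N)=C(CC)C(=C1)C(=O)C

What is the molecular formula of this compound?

C11H12N2O

Walk through each heavy atom and fill implicit hydrogens from standard valence (C 4, N 3, O 2, S 2, halogen 1):
  atom 1: N, bond orders sum to 3 (valence 3) → 0 H
  atom 2: C, bond orders sum to 4 (valence 4) → 0 H
  atom 3: C, bond orders sum to 4 (valence 4) → 0 H
  atom 4: C, bond orders sum to 3 (valence 4) → 1 H
  atom 5: C, bond orders sum to 4 (valence 4) → 0 H
  atom 6: N, bond orders sum to 1 (valence 3) → 2 H
  atom 7: C, bond orders sum to 4 (valence 4) → 0 H
  atom 8: C, bond orders sum to 2 (valence 4) → 2 H
  atom 9: C, bond orders sum to 1 (valence 4) → 3 H
  atom 10: C, bond orders sum to 4 (valence 4) → 0 H
  atom 11: C, bond orders sum to 3 (valence 4) → 1 H
  atom 12: C, bond orders sum to 4 (valence 4) → 0 H
  atom 13: O, bond orders sum to 2 (valence 2) → 0 H
  atom 14: C, bond orders sum to 1 (valence 4) → 3 H
Totals → C:11, H:12, N:2, O:1.
In Hill order: C11H12N2O.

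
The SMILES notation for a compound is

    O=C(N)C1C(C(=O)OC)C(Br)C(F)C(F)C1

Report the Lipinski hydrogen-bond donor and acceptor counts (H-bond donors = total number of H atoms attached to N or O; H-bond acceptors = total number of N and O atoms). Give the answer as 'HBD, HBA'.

2, 4

Donors: find every N or O and count the H atoms it carries.
  atom 1 (O): bond orders sum to 2 → 0 H
  atom 3 (N): bond orders sum to 1 → 2 H
  atom 7 (O): bond orders sum to 2 → 0 H
  atom 8 (O): bond orders sum to 2 → 0 H
Lipinski HBD = 2.
Acceptors: N atoms = 1, O atoms = 3 → HBA = 4.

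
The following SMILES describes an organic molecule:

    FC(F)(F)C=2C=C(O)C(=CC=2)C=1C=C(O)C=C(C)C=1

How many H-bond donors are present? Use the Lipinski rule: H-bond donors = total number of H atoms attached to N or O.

Donors: find every N or O and count the H atoms it carries.
  atom 8 (O): bond orders sum to 1 → 1 H
  atom 15 (O): bond orders sum to 1 → 1 H
Lipinski HBD = 2.

2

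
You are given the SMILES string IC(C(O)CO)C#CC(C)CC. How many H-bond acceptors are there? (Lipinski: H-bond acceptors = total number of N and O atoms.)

N atoms: 0; O atoms: 2.
Lipinski HBA = 0 + 2 = 2.

2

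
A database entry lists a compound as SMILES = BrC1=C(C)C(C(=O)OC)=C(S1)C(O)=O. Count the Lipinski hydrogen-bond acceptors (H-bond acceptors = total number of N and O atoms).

4

N atoms: 0; O atoms: 4.
Lipinski HBA = 0 + 4 = 4.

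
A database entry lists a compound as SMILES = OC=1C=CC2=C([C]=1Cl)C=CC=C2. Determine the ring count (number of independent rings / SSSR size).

2

In SMILES, each pair of matching ring-closure digits denotes one ring-closing bond; the number of such bonds equals the number of independent rings.
Ring-closure bonds here: 2.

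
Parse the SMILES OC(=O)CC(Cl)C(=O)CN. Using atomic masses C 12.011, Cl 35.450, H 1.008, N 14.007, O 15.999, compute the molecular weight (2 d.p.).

165.57 g/mol

First, the molecular formula is C5H8ClNO3 (counting implicit H from valence).
  C: 5 × 12.011 = 60.055
  Cl: 1 × 35.450 = 35.450
  H: 8 × 1.008 = 8.064
  N: 1 × 14.007 = 14.007
  O: 3 × 15.999 = 47.997
Sum: 5×12.011 + 1×35.450 + 8×1.008 + 1×14.007 + 3×15.999 = 165.573 → 165.57 g/mol.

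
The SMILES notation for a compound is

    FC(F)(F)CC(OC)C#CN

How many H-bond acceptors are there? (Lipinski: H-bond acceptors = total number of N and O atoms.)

N atoms: 1; O atoms: 1.
Lipinski HBA = 1 + 1 = 2.

2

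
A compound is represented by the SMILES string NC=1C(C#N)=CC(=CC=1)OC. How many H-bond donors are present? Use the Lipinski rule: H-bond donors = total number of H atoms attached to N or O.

2

Donors: find every N or O and count the H atoms it carries.
  atom 1 (N): bond orders sum to 1 → 2 H
  atom 5 (N): bond orders sum to 3 → 0 H
  atom 10 (O): bond orders sum to 2 → 0 H
Lipinski HBD = 2.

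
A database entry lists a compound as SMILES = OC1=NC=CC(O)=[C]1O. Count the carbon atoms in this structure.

Count every carbon token in the SMILES (each C, including those in ring-closure positions and inside branches).
Carbon count: 5.

5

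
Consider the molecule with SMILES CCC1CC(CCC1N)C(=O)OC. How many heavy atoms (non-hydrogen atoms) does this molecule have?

13

Every atom symbol written in the SMILES (organic subset) is one heavy atom; implicit H are not written.
Heavy atoms by element → C:10, N:1, O:2.
Total: 13.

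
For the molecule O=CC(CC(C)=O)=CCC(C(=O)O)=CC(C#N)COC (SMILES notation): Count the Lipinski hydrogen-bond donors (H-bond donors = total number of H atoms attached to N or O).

1

Donors: find every N or O and count the H atoms it carries.
  atom 1 (O): bond orders sum to 2 → 0 H
  atom 7 (O): bond orders sum to 2 → 0 H
  atom 12 (O): bond orders sum to 2 → 0 H
  atom 13 (O): bond orders sum to 1 → 1 H
  atom 17 (N): bond orders sum to 3 → 0 H
  atom 19 (O): bond orders sum to 2 → 0 H
Lipinski HBD = 1.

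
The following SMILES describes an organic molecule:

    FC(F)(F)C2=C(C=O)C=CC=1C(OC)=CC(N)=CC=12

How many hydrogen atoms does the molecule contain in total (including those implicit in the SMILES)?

Walk through each heavy atom and fill implicit hydrogens from standard valence (C 4, N 3, O 2, S 2, halogen 1):
  atom 1: F (halogen, monovalent) → 0 H
  atom 2: C, bond orders sum to 4 (valence 4) → 0 H
  atom 3: F (halogen, monovalent) → 0 H
  atom 4: F (halogen, monovalent) → 0 H
  atom 5: C, bond orders sum to 4 (valence 4) → 0 H
  atom 6: C, bond orders sum to 4 (valence 4) → 0 H
  atom 7: C, bond orders sum to 3 (valence 4) → 1 H
  atom 8: O, bond orders sum to 2 (valence 2) → 0 H
  atom 9: C, bond orders sum to 3 (valence 4) → 1 H
  atom 10: C, bond orders sum to 3 (valence 4) → 1 H
  atom 11: C, bond orders sum to 4 (valence 4) → 0 H
  atom 12: C, bond orders sum to 4 (valence 4) → 0 H
  atom 13: O, bond orders sum to 2 (valence 2) → 0 H
  atom 14: C, bond orders sum to 1 (valence 4) → 3 H
  atom 15: C, bond orders sum to 3 (valence 4) → 1 H
  atom 16: C, bond orders sum to 4 (valence 4) → 0 H
  atom 17: N, bond orders sum to 1 (valence 3) → 2 H
  atom 18: C, bond orders sum to 3 (valence 4) → 1 H
  atom 19: C, bond orders sum to 4 (valence 4) → 0 H
Total hydrogens: 10.

10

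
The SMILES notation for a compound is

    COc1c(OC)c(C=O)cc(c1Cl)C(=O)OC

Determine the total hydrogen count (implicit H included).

Walk through each heavy atom and fill implicit hydrogens from standard valence (C 4, N 3, O 2, S 2, halogen 1); for lowercase aromatic atoms, an aromatic c carries 1 H when it has two neighbours and 0 H with three, and aromatic n carries 0 H:
  atom 1: C, bond orders sum to 1 (valence 4) → 3 H
  atom 2: O, bond orders sum to 2 (valence 2) → 0 H
  atom 3: aromatic c, 3 neighbours → 0 H
  atom 4: aromatic c, 3 neighbours → 0 H
  atom 5: O, bond orders sum to 2 (valence 2) → 0 H
  atom 6: C, bond orders sum to 1 (valence 4) → 3 H
  atom 7: aromatic c, 3 neighbours → 0 H
  atom 8: C, bond orders sum to 3 (valence 4) → 1 H
  atom 9: O, bond orders sum to 2 (valence 2) → 0 H
  atom 10: aromatic c, 2 neighbours → 1 H
  atom 11: aromatic c, 3 neighbours → 0 H
  atom 12: aromatic c, 3 neighbours → 0 H
  atom 13: Cl (halogen, monovalent) → 0 H
  atom 14: C, bond orders sum to 4 (valence 4) → 0 H
  atom 15: O, bond orders sum to 2 (valence 2) → 0 H
  atom 16: O, bond orders sum to 2 (valence 2) → 0 H
  atom 17: C, bond orders sum to 1 (valence 4) → 3 H
Total hydrogens: 11.

11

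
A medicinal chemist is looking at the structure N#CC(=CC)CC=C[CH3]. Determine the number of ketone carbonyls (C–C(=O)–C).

Scan the SMILES for the ketone motif — none present.
Groups that are present: 2 alkene, 1 nitrile.

0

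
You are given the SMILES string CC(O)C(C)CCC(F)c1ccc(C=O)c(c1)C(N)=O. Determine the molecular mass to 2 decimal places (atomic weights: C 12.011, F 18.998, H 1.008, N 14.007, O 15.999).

First, the molecular formula is C15H20FNO3 (counting implicit H from valence).
  C: 15 × 12.011 = 180.165
  F: 1 × 18.998 = 18.998
  H: 20 × 1.008 = 20.160
  N: 1 × 14.007 = 14.007
  O: 3 × 15.999 = 47.997
Sum: 15×12.011 + 1×18.998 + 20×1.008 + 1×14.007 + 3×15.999 = 281.327 → 281.33 g/mol.

281.33 g/mol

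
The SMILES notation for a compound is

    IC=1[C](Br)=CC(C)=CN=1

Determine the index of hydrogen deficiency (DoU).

4

Degree of unsaturation = (number of rings) + (number of π bonds).
Ring closures in the SMILES: 1.
π bonds: 3 double bonds (each 1 DoU) → 3 DoU from unsaturation.
Total DoU = 1 + 3 = 4.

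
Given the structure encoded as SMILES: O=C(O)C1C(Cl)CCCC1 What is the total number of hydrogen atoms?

Walk through each heavy atom and fill implicit hydrogens from standard valence (C 4, N 3, O 2, S 2, halogen 1):
  atom 1: O, bond orders sum to 2 (valence 2) → 0 H
  atom 2: C, bond orders sum to 4 (valence 4) → 0 H
  atom 3: O, bond orders sum to 1 (valence 2) → 1 H
  atom 4: C, bond orders sum to 3 (valence 4) → 1 H
  atom 5: C, bond orders sum to 3 (valence 4) → 1 H
  atom 6: Cl (halogen, monovalent) → 0 H
  atom 7: C, bond orders sum to 2 (valence 4) → 2 H
  atom 8: C, bond orders sum to 2 (valence 4) → 2 H
  atom 9: C, bond orders sum to 2 (valence 4) → 2 H
  atom 10: C, bond orders sum to 2 (valence 4) → 2 H
Total hydrogens: 11.

11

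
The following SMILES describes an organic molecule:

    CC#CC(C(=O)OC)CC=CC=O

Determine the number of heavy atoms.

13

Every atom symbol written in the SMILES (organic subset) is one heavy atom; implicit H are not written.
Heavy atoms by element → C:10, O:3.
Total: 13.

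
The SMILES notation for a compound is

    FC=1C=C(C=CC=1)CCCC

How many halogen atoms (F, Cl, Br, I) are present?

1

Halogen atoms appear at heavy-atom position 1 (1×F).
Halogen count: 1.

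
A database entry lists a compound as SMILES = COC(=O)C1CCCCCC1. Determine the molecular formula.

C9H16O2

Walk through each heavy atom and fill implicit hydrogens from standard valence (C 4, N 3, O 2, S 2, halogen 1):
  atom 1: C, bond orders sum to 1 (valence 4) → 3 H
  atom 2: O, bond orders sum to 2 (valence 2) → 0 H
  atom 3: C, bond orders sum to 4 (valence 4) → 0 H
  atom 4: O, bond orders sum to 2 (valence 2) → 0 H
  atom 5: C, bond orders sum to 3 (valence 4) → 1 H
  atom 6: C, bond orders sum to 2 (valence 4) → 2 H
  atom 7: C, bond orders sum to 2 (valence 4) → 2 H
  atom 8: C, bond orders sum to 2 (valence 4) → 2 H
  atom 9: C, bond orders sum to 2 (valence 4) → 2 H
  atom 10: C, bond orders sum to 2 (valence 4) → 2 H
  atom 11: C, bond orders sum to 2 (valence 4) → 2 H
Totals → C:9, H:16, O:2.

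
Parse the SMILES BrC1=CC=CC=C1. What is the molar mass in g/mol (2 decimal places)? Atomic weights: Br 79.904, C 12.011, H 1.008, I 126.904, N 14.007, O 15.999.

157.01 g/mol

First, the molecular formula is C6H5Br (counting implicit H from valence).
  Br: 1 × 79.904 = 79.904
  C: 6 × 12.011 = 72.066
  H: 5 × 1.008 = 5.040
Sum: 1×79.904 + 6×12.011 + 5×1.008 = 157.010 → 157.01 g/mol.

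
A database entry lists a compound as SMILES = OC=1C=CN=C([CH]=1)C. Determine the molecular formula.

Walk through each heavy atom and fill implicit hydrogens from standard valence (C 4, N 3, O 2, S 2, halogen 1):
  atom 1: O, bond orders sum to 1 (valence 2) → 1 H
  atom 2: C, bond orders sum to 4 (valence 4) → 0 H
  atom 3: C, bond orders sum to 3 (valence 4) → 1 H
  atom 4: C, bond orders sum to 3 (valence 4) → 1 H
  atom 5: N, bond orders sum to 3 (valence 3) → 0 H
  atom 6: C, bond orders sum to 4 (valence 4) → 0 H
  atom 7: C with explicit H count 1
  atom 8: C, bond orders sum to 1 (valence 4) → 3 H
Totals → C:6, H:7, N:1, O:1.
In Hill order: C6H7NO.

C6H7NO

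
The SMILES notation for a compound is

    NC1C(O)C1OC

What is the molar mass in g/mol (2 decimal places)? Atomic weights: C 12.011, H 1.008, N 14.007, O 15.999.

103.12 g/mol

First, the molecular formula is C4H9NO2 (counting implicit H from valence).
  C: 4 × 12.011 = 48.044
  H: 9 × 1.008 = 9.072
  N: 1 × 14.007 = 14.007
  O: 2 × 15.999 = 31.998
Sum: 4×12.011 + 9×1.008 + 1×14.007 + 2×15.999 = 103.121 → 103.12 g/mol.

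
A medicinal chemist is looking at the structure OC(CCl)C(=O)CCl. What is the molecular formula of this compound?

C4H6Cl2O2

Walk through each heavy atom and fill implicit hydrogens from standard valence (C 4, N 3, O 2, S 2, halogen 1):
  atom 1: O, bond orders sum to 1 (valence 2) → 1 H
  atom 2: C, bond orders sum to 3 (valence 4) → 1 H
  atom 3: C, bond orders sum to 2 (valence 4) → 2 H
  atom 4: Cl (halogen, monovalent) → 0 H
  atom 5: C, bond orders sum to 4 (valence 4) → 0 H
  atom 6: O, bond orders sum to 2 (valence 2) → 0 H
  atom 7: C, bond orders sum to 2 (valence 4) → 2 H
  atom 8: Cl (halogen, monovalent) → 0 H
Totals → C:4, H:6, Cl:2, O:2.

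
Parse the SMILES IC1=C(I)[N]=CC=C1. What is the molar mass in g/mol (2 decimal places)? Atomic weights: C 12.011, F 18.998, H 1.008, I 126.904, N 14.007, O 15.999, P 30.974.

First, the molecular formula is C5H3I2N (counting implicit H from valence).
  C: 5 × 12.011 = 60.055
  H: 3 × 1.008 = 3.024
  I: 2 × 126.904 = 253.808
  N: 1 × 14.007 = 14.007
Sum: 5×12.011 + 3×1.008 + 2×126.904 + 1×14.007 = 330.894 → 330.89 g/mol.

330.89 g/mol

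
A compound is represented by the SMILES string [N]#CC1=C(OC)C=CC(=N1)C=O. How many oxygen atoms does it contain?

Scan the SMILES for O atoms (remember two-letter symbols like Cl and Br are single atoms).
Oxygen count: 2.

2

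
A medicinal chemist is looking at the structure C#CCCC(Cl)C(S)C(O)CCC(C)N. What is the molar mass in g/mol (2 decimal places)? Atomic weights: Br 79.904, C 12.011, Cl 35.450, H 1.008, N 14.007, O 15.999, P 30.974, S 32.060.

First, the molecular formula is C11H20ClNOS (counting implicit H from valence).
  C: 11 × 12.011 = 132.121
  Cl: 1 × 35.450 = 35.450
  H: 20 × 1.008 = 20.160
  N: 1 × 14.007 = 14.007
  O: 1 × 15.999 = 15.999
  S: 1 × 32.060 = 32.060
Sum: 11×12.011 + 1×35.450 + 20×1.008 + 1×14.007 + 1×15.999 + 1×32.060 = 249.797 → 249.80 g/mol.

249.80 g/mol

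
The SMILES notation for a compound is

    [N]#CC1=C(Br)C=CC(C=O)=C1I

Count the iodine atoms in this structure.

1

Scan the SMILES for I atoms (remember two-letter symbols like Cl and Br are single atoms).
Iodine count: 1.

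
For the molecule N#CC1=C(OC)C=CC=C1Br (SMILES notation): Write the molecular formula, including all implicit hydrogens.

C8H6BrNO

Walk through each heavy atom and fill implicit hydrogens from standard valence (C 4, N 3, O 2, S 2, halogen 1):
  atom 1: N, bond orders sum to 3 (valence 3) → 0 H
  atom 2: C, bond orders sum to 4 (valence 4) → 0 H
  atom 3: C, bond orders sum to 4 (valence 4) → 0 H
  atom 4: C, bond orders sum to 4 (valence 4) → 0 H
  atom 5: O, bond orders sum to 2 (valence 2) → 0 H
  atom 6: C, bond orders sum to 1 (valence 4) → 3 H
  atom 7: C, bond orders sum to 3 (valence 4) → 1 H
  atom 8: C, bond orders sum to 3 (valence 4) → 1 H
  atom 9: C, bond orders sum to 3 (valence 4) → 1 H
  atom 10: C, bond orders sum to 4 (valence 4) → 0 H
  atom 11: Br (halogen, monovalent) → 0 H
Totals → C:8, H:6, Br:1, N:1, O:1.
In Hill order: C8H6BrNO.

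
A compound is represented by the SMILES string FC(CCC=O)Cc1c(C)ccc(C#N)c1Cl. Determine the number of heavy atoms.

Every atom symbol written in the SMILES (organic subset) is one heavy atom; implicit H are not written.
Heavy atoms by element → C:13, Cl:1, F:1, N:1, O:1.
Total: 17.

17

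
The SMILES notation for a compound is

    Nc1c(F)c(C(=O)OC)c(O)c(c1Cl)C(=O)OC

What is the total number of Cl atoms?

Scan the SMILES for Cl atoms (remember two-letter symbols like Cl and Br are single atoms).
Chlorine count: 1.

1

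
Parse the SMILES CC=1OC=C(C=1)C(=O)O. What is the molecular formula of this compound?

C6H6O3

Walk through each heavy atom and fill implicit hydrogens from standard valence (C 4, N 3, O 2, S 2, halogen 1):
  atom 1: C, bond orders sum to 1 (valence 4) → 3 H
  atom 2: C, bond orders sum to 4 (valence 4) → 0 H
  atom 3: O, bond orders sum to 2 (valence 2) → 0 H
  atom 4: C, bond orders sum to 3 (valence 4) → 1 H
  atom 5: C, bond orders sum to 4 (valence 4) → 0 H
  atom 6: C, bond orders sum to 3 (valence 4) → 1 H
  atom 7: C, bond orders sum to 4 (valence 4) → 0 H
  atom 8: O, bond orders sum to 2 (valence 2) → 0 H
  atom 9: O, bond orders sum to 1 (valence 2) → 1 H
Totals → C:6, H:6, O:3.
In Hill order: C6H6O3.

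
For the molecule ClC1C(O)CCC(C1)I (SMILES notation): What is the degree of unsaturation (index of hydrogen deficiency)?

1

Degree of unsaturation = (number of rings) + (number of π bonds).
Ring closures in the SMILES: 1.
π bonds: none → 0 DoU from unsaturation.
Total DoU = 1 + 0 = 1.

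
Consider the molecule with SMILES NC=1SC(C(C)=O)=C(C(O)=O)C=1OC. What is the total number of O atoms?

4

Scan the SMILES for O atoms (remember two-letter symbols like Cl and Br are single atoms).
Oxygen count: 4.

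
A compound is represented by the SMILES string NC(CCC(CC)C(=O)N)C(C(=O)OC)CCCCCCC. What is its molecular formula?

Walk through each heavy atom and fill implicit hydrogens from standard valence (C 4, N 3, O 2, S 2, halogen 1):
  atom 1: N, bond orders sum to 1 (valence 3) → 2 H
  atom 2: C, bond orders sum to 3 (valence 4) → 1 H
  atom 3: C, bond orders sum to 2 (valence 4) → 2 H
  atom 4: C, bond orders sum to 2 (valence 4) → 2 H
  atom 5: C, bond orders sum to 3 (valence 4) → 1 H
  atom 6: C, bond orders sum to 2 (valence 4) → 2 H
  atom 7: C, bond orders sum to 1 (valence 4) → 3 H
  atom 8: C, bond orders sum to 4 (valence 4) → 0 H
  atom 9: O, bond orders sum to 2 (valence 2) → 0 H
  atom 10: N, bond orders sum to 1 (valence 3) → 2 H
  atom 11: C, bond orders sum to 3 (valence 4) → 1 H
  atom 12: C, bond orders sum to 4 (valence 4) → 0 H
  atom 13: O, bond orders sum to 2 (valence 2) → 0 H
  atom 14: O, bond orders sum to 2 (valence 2) → 0 H
  atom 15: C, bond orders sum to 1 (valence 4) → 3 H
  atom 16: C, bond orders sum to 2 (valence 4) → 2 H
  atom 17: C, bond orders sum to 2 (valence 4) → 2 H
  atom 18: C, bond orders sum to 2 (valence 4) → 2 H
  atom 19: C, bond orders sum to 2 (valence 4) → 2 H
  atom 20: C, bond orders sum to 2 (valence 4) → 2 H
  atom 21: C, bond orders sum to 2 (valence 4) → 2 H
  atom 22: C, bond orders sum to 1 (valence 4) → 3 H
Totals → C:17, H:34, N:2, O:3.
In Hill order: C17H34N2O3.

C17H34N2O3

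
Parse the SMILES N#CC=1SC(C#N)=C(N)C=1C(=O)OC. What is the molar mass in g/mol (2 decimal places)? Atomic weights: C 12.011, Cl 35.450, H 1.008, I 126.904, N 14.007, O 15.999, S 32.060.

First, the molecular formula is C8H5N3O2S (counting implicit H from valence).
  C: 8 × 12.011 = 96.088
  H: 5 × 1.008 = 5.040
  N: 3 × 14.007 = 42.021
  O: 2 × 15.999 = 31.998
  S: 1 × 32.060 = 32.060
Sum: 8×12.011 + 5×1.008 + 3×14.007 + 2×15.999 + 1×32.060 = 207.207 → 207.21 g/mol.

207.21 g/mol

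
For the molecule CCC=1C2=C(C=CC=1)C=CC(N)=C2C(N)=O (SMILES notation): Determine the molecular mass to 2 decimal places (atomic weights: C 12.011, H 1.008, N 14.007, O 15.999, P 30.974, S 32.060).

First, the molecular formula is C13H14N2O (counting implicit H from valence).
  C: 13 × 12.011 = 156.143
  H: 14 × 1.008 = 14.112
  N: 2 × 14.007 = 28.014
  O: 1 × 15.999 = 15.999
Sum: 13×12.011 + 14×1.008 + 2×14.007 + 1×15.999 = 214.268 → 214.27 g/mol.

214.27 g/mol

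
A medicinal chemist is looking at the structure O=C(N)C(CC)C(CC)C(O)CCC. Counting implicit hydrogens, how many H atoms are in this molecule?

Walk through each heavy atom and fill implicit hydrogens from standard valence (C 4, N 3, O 2, S 2, halogen 1):
  atom 1: O, bond orders sum to 2 (valence 2) → 0 H
  atom 2: C, bond orders sum to 4 (valence 4) → 0 H
  atom 3: N, bond orders sum to 1 (valence 3) → 2 H
  atom 4: C, bond orders sum to 3 (valence 4) → 1 H
  atom 5: C, bond orders sum to 2 (valence 4) → 2 H
  atom 6: C, bond orders sum to 1 (valence 4) → 3 H
  atom 7: C, bond orders sum to 3 (valence 4) → 1 H
  atom 8: C, bond orders sum to 2 (valence 4) → 2 H
  atom 9: C, bond orders sum to 1 (valence 4) → 3 H
  atom 10: C, bond orders sum to 3 (valence 4) → 1 H
  atom 11: O, bond orders sum to 1 (valence 2) → 1 H
  atom 12: C, bond orders sum to 2 (valence 4) → 2 H
  atom 13: C, bond orders sum to 2 (valence 4) → 2 H
  atom 14: C, bond orders sum to 1 (valence 4) → 3 H
Total hydrogens: 23.

23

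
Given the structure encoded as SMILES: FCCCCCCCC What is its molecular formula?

C8H17F

Walk through each heavy atom and fill implicit hydrogens from standard valence (C 4, N 3, O 2, S 2, halogen 1):
  atom 1: F (halogen, monovalent) → 0 H
  atom 2: C, bond orders sum to 2 (valence 4) → 2 H
  atom 3: C, bond orders sum to 2 (valence 4) → 2 H
  atom 4: C, bond orders sum to 2 (valence 4) → 2 H
  atom 5: C, bond orders sum to 2 (valence 4) → 2 H
  atom 6: C, bond orders sum to 2 (valence 4) → 2 H
  atom 7: C, bond orders sum to 2 (valence 4) → 2 H
  atom 8: C, bond orders sum to 2 (valence 4) → 2 H
  atom 9: C, bond orders sum to 1 (valence 4) → 3 H
Totals → C:8, H:17, F:1.
In Hill order: C8H17F.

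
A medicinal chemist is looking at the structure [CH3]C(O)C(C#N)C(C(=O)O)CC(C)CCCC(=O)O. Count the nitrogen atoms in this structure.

Scan the SMILES for N atoms (remember two-letter symbols like Cl and Br are single atoms).
Nitrogen count: 1.

1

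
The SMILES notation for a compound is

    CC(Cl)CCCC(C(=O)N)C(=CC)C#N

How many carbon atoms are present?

Count every carbon token in the SMILES (each C, including those in ring-closure positions and inside branches).
Carbon count: 11.

11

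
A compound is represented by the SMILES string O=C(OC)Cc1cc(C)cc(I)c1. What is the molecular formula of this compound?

Walk through each heavy atom and fill implicit hydrogens from standard valence (C 4, N 3, O 2, S 2, halogen 1); for lowercase aromatic atoms, an aromatic c carries 1 H when it has two neighbours and 0 H with three, and aromatic n carries 0 H:
  atom 1: O, bond orders sum to 2 (valence 2) → 0 H
  atom 2: C, bond orders sum to 4 (valence 4) → 0 H
  atom 3: O, bond orders sum to 2 (valence 2) → 0 H
  atom 4: C, bond orders sum to 1 (valence 4) → 3 H
  atom 5: C, bond orders sum to 2 (valence 4) → 2 H
  atom 6: aromatic c, 3 neighbours → 0 H
  atom 7: aromatic c, 2 neighbours → 1 H
  atom 8: aromatic c, 3 neighbours → 0 H
  atom 9: C, bond orders sum to 1 (valence 4) → 3 H
  atom 10: aromatic c, 2 neighbours → 1 H
  atom 11: aromatic c, 3 neighbours → 0 H
  atom 12: I (halogen, monovalent) → 0 H
  atom 13: aromatic c, 2 neighbours → 1 H
Totals → C:10, H:11, I:1, O:2.
In Hill order: C10H11IO2.

C10H11IO2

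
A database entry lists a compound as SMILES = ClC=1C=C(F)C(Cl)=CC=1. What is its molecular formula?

Walk through each heavy atom and fill implicit hydrogens from standard valence (C 4, N 3, O 2, S 2, halogen 1):
  atom 1: Cl (halogen, monovalent) → 0 H
  atom 2: C, bond orders sum to 4 (valence 4) → 0 H
  atom 3: C, bond orders sum to 3 (valence 4) → 1 H
  atom 4: C, bond orders sum to 4 (valence 4) → 0 H
  atom 5: F (halogen, monovalent) → 0 H
  atom 6: C, bond orders sum to 4 (valence 4) → 0 H
  atom 7: Cl (halogen, monovalent) → 0 H
  atom 8: C, bond orders sum to 3 (valence 4) → 1 H
  atom 9: C, bond orders sum to 3 (valence 4) → 1 H
Totals → C:6, H:3, Cl:2, F:1.
In Hill order: C6H3Cl2F.

C6H3Cl2F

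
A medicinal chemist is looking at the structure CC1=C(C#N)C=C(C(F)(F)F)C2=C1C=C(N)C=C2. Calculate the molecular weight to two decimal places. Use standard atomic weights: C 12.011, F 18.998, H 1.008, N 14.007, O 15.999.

250.22 g/mol

First, the molecular formula is C13H9F3N2 (counting implicit H from valence).
  C: 13 × 12.011 = 156.143
  F: 3 × 18.998 = 56.994
  H: 9 × 1.008 = 9.072
  N: 2 × 14.007 = 28.014
Sum: 13×12.011 + 3×18.998 + 9×1.008 + 2×14.007 = 250.223 → 250.22 g/mol.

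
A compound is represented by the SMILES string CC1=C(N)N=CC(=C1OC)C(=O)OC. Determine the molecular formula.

Walk through each heavy atom and fill implicit hydrogens from standard valence (C 4, N 3, O 2, S 2, halogen 1):
  atom 1: C, bond orders sum to 1 (valence 4) → 3 H
  atom 2: C, bond orders sum to 4 (valence 4) → 0 H
  atom 3: C, bond orders sum to 4 (valence 4) → 0 H
  atom 4: N, bond orders sum to 1 (valence 3) → 2 H
  atom 5: N, bond orders sum to 3 (valence 3) → 0 H
  atom 6: C, bond orders sum to 3 (valence 4) → 1 H
  atom 7: C, bond orders sum to 4 (valence 4) → 0 H
  atom 8: C, bond orders sum to 4 (valence 4) → 0 H
  atom 9: O, bond orders sum to 2 (valence 2) → 0 H
  atom 10: C, bond orders sum to 1 (valence 4) → 3 H
  atom 11: C, bond orders sum to 4 (valence 4) → 0 H
  atom 12: O, bond orders sum to 2 (valence 2) → 0 H
  atom 13: O, bond orders sum to 2 (valence 2) → 0 H
  atom 14: C, bond orders sum to 1 (valence 4) → 3 H
Totals → C:9, H:12, N:2, O:3.

C9H12N2O3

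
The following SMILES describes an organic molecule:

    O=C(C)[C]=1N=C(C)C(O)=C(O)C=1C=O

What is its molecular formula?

Walk through each heavy atom and fill implicit hydrogens from standard valence (C 4, N 3, O 2, S 2, halogen 1):
  atom 1: O, bond orders sum to 2 (valence 2) → 0 H
  atom 2: C, bond orders sum to 4 (valence 4) → 0 H
  atom 3: C, bond orders sum to 1 (valence 4) → 3 H
  atom 4: C with explicit H count 0
  atom 5: N, bond orders sum to 3 (valence 3) → 0 H
  atom 6: C, bond orders sum to 4 (valence 4) → 0 H
  atom 7: C, bond orders sum to 1 (valence 4) → 3 H
  atom 8: C, bond orders sum to 4 (valence 4) → 0 H
  atom 9: O, bond orders sum to 1 (valence 2) → 1 H
  atom 10: C, bond orders sum to 4 (valence 4) → 0 H
  atom 11: O, bond orders sum to 1 (valence 2) → 1 H
  atom 12: C, bond orders sum to 4 (valence 4) → 0 H
  atom 13: C, bond orders sum to 3 (valence 4) → 1 H
  atom 14: O, bond orders sum to 2 (valence 2) → 0 H
Totals → C:9, H:9, N:1, O:4.

C9H9NO4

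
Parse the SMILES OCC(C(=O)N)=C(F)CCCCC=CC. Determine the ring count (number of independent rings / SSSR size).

In SMILES, each pair of matching ring-closure digits denotes one ring-closing bond; the number of such bonds equals the number of independent rings.
Ring-closure bonds here: 0.

0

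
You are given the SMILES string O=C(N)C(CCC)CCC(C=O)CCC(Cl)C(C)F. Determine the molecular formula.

C14H25ClFNO2

Walk through each heavy atom and fill implicit hydrogens from standard valence (C 4, N 3, O 2, S 2, halogen 1):
  atom 1: O, bond orders sum to 2 (valence 2) → 0 H
  atom 2: C, bond orders sum to 4 (valence 4) → 0 H
  atom 3: N, bond orders sum to 1 (valence 3) → 2 H
  atom 4: C, bond orders sum to 3 (valence 4) → 1 H
  atom 5: C, bond orders sum to 2 (valence 4) → 2 H
  atom 6: C, bond orders sum to 2 (valence 4) → 2 H
  atom 7: C, bond orders sum to 1 (valence 4) → 3 H
  atom 8: C, bond orders sum to 2 (valence 4) → 2 H
  atom 9: C, bond orders sum to 2 (valence 4) → 2 H
  atom 10: C, bond orders sum to 3 (valence 4) → 1 H
  atom 11: C, bond orders sum to 3 (valence 4) → 1 H
  atom 12: O, bond orders sum to 2 (valence 2) → 0 H
  atom 13: C, bond orders sum to 2 (valence 4) → 2 H
  atom 14: C, bond orders sum to 2 (valence 4) → 2 H
  atom 15: C, bond orders sum to 3 (valence 4) → 1 H
  atom 16: Cl (halogen, monovalent) → 0 H
  atom 17: C, bond orders sum to 3 (valence 4) → 1 H
  atom 18: C, bond orders sum to 1 (valence 4) → 3 H
  atom 19: F (halogen, monovalent) → 0 H
Totals → C:14, H:25, Cl:1, F:1, N:1, O:2.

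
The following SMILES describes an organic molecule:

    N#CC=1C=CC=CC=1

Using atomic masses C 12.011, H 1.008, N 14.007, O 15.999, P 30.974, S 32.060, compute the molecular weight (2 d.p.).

First, the molecular formula is C7H5N (counting implicit H from valence).
  C: 7 × 12.011 = 84.077
  H: 5 × 1.008 = 5.040
  N: 1 × 14.007 = 14.007
Sum: 7×12.011 + 5×1.008 + 1×14.007 = 103.124 → 103.12 g/mol.

103.12 g/mol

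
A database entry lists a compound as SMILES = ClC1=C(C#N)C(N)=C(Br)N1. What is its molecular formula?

Walk through each heavy atom and fill implicit hydrogens from standard valence (C 4, N 3, O 2, S 2, halogen 1):
  atom 1: Cl (halogen, monovalent) → 0 H
  atom 2: C, bond orders sum to 4 (valence 4) → 0 H
  atom 3: C, bond orders sum to 4 (valence 4) → 0 H
  atom 4: C, bond orders sum to 4 (valence 4) → 0 H
  atom 5: N, bond orders sum to 3 (valence 3) → 0 H
  atom 6: C, bond orders sum to 4 (valence 4) → 0 H
  atom 7: N, bond orders sum to 1 (valence 3) → 2 H
  atom 8: C, bond orders sum to 4 (valence 4) → 0 H
  atom 9: Br (halogen, monovalent) → 0 H
  atom 10: N, bond orders sum to 2 (valence 3) → 1 H
Totals → C:5, H:3, Br:1, Cl:1, N:3.

C5H3BrClN3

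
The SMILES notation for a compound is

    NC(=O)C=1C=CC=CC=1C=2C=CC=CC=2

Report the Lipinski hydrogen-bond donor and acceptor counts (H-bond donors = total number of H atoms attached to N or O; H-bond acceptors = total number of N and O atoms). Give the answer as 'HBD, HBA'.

Donors: find every N or O and count the H atoms it carries.
  atom 1 (N): bond orders sum to 1 → 2 H
  atom 3 (O): bond orders sum to 2 → 0 H
Lipinski HBD = 2.
Acceptors: N atoms = 1, O atoms = 1 → HBA = 2.

2, 2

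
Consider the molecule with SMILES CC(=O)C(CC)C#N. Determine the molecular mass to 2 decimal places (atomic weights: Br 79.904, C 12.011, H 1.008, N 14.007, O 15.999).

111.14 g/mol

First, the molecular formula is C6H9NO (counting implicit H from valence).
  C: 6 × 12.011 = 72.066
  H: 9 × 1.008 = 9.072
  N: 1 × 14.007 = 14.007
  O: 1 × 15.999 = 15.999
Sum: 6×12.011 + 9×1.008 + 1×14.007 + 1×15.999 = 111.144 → 111.14 g/mol.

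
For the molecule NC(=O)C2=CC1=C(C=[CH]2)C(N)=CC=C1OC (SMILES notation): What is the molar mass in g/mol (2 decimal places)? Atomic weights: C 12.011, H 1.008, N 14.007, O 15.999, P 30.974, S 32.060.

216.24 g/mol

First, the molecular formula is C12H12N2O2 (counting implicit H from valence).
  C: 12 × 12.011 = 144.132
  H: 12 × 1.008 = 12.096
  N: 2 × 14.007 = 28.014
  O: 2 × 15.999 = 31.998
Sum: 12×12.011 + 12×1.008 + 2×14.007 + 2×15.999 = 216.240 → 216.24 g/mol.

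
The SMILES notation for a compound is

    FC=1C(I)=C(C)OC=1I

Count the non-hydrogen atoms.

9

Every atom symbol written in the SMILES (organic subset) is one heavy atom; implicit H are not written.
Heavy atoms by element → C:5, F:1, I:2, O:1.
Total: 9.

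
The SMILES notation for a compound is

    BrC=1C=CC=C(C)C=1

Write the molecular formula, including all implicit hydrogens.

Walk through each heavy atom and fill implicit hydrogens from standard valence (C 4, N 3, O 2, S 2, halogen 1):
  atom 1: Br (halogen, monovalent) → 0 H
  atom 2: C, bond orders sum to 4 (valence 4) → 0 H
  atom 3: C, bond orders sum to 3 (valence 4) → 1 H
  atom 4: C, bond orders sum to 3 (valence 4) → 1 H
  atom 5: C, bond orders sum to 3 (valence 4) → 1 H
  atom 6: C, bond orders sum to 4 (valence 4) → 0 H
  atom 7: C, bond orders sum to 1 (valence 4) → 3 H
  atom 8: C, bond orders sum to 3 (valence 4) → 1 H
Totals → C:7, H:7, Br:1.
In Hill order: C7H7Br.

C7H7Br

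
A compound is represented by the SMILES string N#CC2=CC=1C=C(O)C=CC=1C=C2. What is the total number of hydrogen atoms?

7

Walk through each heavy atom and fill implicit hydrogens from standard valence (C 4, N 3, O 2, S 2, halogen 1):
  atom 1: N, bond orders sum to 3 (valence 3) → 0 H
  atom 2: C, bond orders sum to 4 (valence 4) → 0 H
  atom 3: C, bond orders sum to 4 (valence 4) → 0 H
  atom 4: C, bond orders sum to 3 (valence 4) → 1 H
  atom 5: C, bond orders sum to 4 (valence 4) → 0 H
  atom 6: C, bond orders sum to 3 (valence 4) → 1 H
  atom 7: C, bond orders sum to 4 (valence 4) → 0 H
  atom 8: O, bond orders sum to 1 (valence 2) → 1 H
  atom 9: C, bond orders sum to 3 (valence 4) → 1 H
  atom 10: C, bond orders sum to 3 (valence 4) → 1 H
  atom 11: C, bond orders sum to 4 (valence 4) → 0 H
  atom 12: C, bond orders sum to 3 (valence 4) → 1 H
  atom 13: C, bond orders sum to 3 (valence 4) → 1 H
Total hydrogens: 7.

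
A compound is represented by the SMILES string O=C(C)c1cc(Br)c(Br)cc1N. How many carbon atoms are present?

Count every carbon token in the SMILES (each C, including those in ring-closure positions and inside branches).
Carbon count: 8.

8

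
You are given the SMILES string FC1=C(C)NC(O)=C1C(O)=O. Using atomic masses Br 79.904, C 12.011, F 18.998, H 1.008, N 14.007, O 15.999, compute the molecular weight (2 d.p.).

First, the molecular formula is C6H6FNO3 (counting implicit H from valence).
  C: 6 × 12.011 = 72.066
  F: 1 × 18.998 = 18.998
  H: 6 × 1.008 = 6.048
  N: 1 × 14.007 = 14.007
  O: 3 × 15.999 = 47.997
Sum: 6×12.011 + 1×18.998 + 6×1.008 + 1×14.007 + 3×15.999 = 159.116 → 159.12 g/mol.

159.12 g/mol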